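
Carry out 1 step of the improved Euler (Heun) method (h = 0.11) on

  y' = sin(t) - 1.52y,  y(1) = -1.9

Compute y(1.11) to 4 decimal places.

-1.5211

Heun: k1 = f(t_n, y_n); k2 = f(t_n + h, y_n + h·k1); y_{n+1} = y_n + (h/2)·(k1 + k2).
t=1.000000, y=-1.900000:
  k1 = f(1.000000, -1.900000) = 3.729471
  k2 = f(1.110000, -1.489758) = 3.160131
  y ← -1.900000 + (0.11/2)·(3.729471 + 3.160131) = -1.521072
y(1.11) ≈ -1.5211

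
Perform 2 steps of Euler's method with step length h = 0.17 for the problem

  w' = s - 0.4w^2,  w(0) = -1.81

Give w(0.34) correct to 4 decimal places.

-2.2849

Euler: w_{n+1} = w_n + h·f(s_n, w_n).
s=0.000000, w=-1.810000: f=-1.310440 → w ← -1.810000 + 0.17·(-1.310440) = -2.032775
s=0.170000, w=-2.032775: f=-1.482869 → w ← -2.032775 + 0.17·(-1.482869) = -2.284863
w(0.34) ≈ -2.2849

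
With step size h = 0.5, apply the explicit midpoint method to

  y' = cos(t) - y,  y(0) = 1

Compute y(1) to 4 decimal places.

Midpoint: k1 = f(t_n, y_n); k2 = f(t_n + h/2, y_n + (h/2)·k1); y_{n+1} = y_n + h·k2.
t=0.000000, y=1.000000:
  k1 = f(0.000000, 1.000000) = 0.000000
  k2 = f(0.250000, 1.000000) = -0.031088
  y ← 1.000000 + 0.5·(-0.031088) = 0.984456
t=0.500000, y=0.984456:
  k1 = f(0.500000, 0.984456) = -0.106874
  k2 = f(0.750000, 0.957738) = -0.226049
  y ← 0.984456 + 0.5·(-0.226049) = 0.871432
y(1) ≈ 0.8714

0.8714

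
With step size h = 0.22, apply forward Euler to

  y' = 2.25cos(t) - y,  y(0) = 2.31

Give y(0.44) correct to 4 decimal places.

Euler: y_{n+1} = y_n + h·f(t_n, y_n).
t=0.000000, y=2.310000: f=-0.060000 → y ← 2.310000 + 0.22·(-0.060000) = 2.296800
t=0.220000, y=2.296800: f=-0.101031 → y ← 2.296800 + 0.22·(-0.101031) = 2.274573
y(0.44) ≈ 2.2746

2.2746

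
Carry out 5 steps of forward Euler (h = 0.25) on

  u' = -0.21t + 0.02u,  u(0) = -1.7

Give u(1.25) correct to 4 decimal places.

-1.8748

Euler: u_{n+1} = u_n + h·f(t_n, u_n).
t=0.000000, u=-1.700000: f=-0.034000 → u ← -1.700000 + 0.25·(-0.034000) = -1.708500
t=0.250000, u=-1.708500: f=-0.086670 → u ← -1.708500 + 0.25·(-0.086670) = -1.730167
t=0.500000, u=-1.730167: f=-0.139603 → u ← -1.730167 + 0.25·(-0.139603) = -1.765068
t=0.750000, u=-1.765068: f=-0.192801 → u ← -1.765068 + 0.25·(-0.192801) = -1.813269
t=1.000000, u=-1.813269: f=-0.246265 → u ← -1.813269 + 0.25·(-0.246265) = -1.874835
u(1.25) ≈ -1.8748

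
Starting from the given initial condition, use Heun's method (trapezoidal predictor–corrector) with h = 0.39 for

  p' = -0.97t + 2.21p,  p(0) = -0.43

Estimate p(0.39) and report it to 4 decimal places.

Heun: k1 = f(t_n, p_n); k2 = f(t_n + h, p_n + h·k1); p_{n+1} = p_n + (h/2)·(k1 + k2).
t=0.000000, p=-0.430000:
  k1 = f(0.000000, -0.430000) = -0.950300
  k2 = f(0.390000, -0.800617) = -2.147664
  p ← -0.430000 + (0.39/2)·(-0.950300 + (-2.147664)) = -1.034103
p(0.39) ≈ -1.0341

-1.0341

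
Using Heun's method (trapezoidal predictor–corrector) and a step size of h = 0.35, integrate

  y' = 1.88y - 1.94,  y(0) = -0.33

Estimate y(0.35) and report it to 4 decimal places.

-1.5210

Heun: k1 = f(x_n, y_n); k2 = f(x_n + h, y_n + h·k1); y_{n+1} = y_n + (h/2)·(k1 + k2).
x=0.000000, y=-0.330000:
  k1 = f(0.000000, -0.330000) = -2.560400
  k2 = f(0.350000, -1.226140) = -4.245143
  y ← -0.330000 + (0.35/2)·(-2.560400 + (-4.245143)) = -1.520970
y(0.35) ≈ -1.5210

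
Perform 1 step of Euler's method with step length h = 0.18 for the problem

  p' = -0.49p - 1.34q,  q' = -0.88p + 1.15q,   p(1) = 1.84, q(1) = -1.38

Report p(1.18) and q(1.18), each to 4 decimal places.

Euler on (p,q): p_{n+1} = p_n + h·p', q_{n+1} = q_n + h·q'.
1.000000: (1.840000, -1.380000); f=(0.947600, -3.206200) → (2.010568, -1.957116)
(p(1.18), q(1.18)) ≈ (2.0106, -1.9571)

2.0106, -1.9571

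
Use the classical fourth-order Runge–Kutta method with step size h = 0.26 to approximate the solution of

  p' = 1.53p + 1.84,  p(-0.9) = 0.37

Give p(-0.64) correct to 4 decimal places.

RK4: k1 = f(t_n, p_n); k2 = f(t_n + h/2, p_n + (h/2)·k1); k3 = f(t_n + h/2, p_n + (h/2)·k2); k4 = f(t_n + h, p_n + h·k3); p_{n+1} = p_n + (h/6)·(k1 + 2k2 + 2k3 + k4).
t=-0.900000, p=0.370000:
  k1 = f(-0.900000, 0.370000) = 2.406100
  k2 = f(-0.770000, 0.682793) = 2.884673
  k3 = f(-0.770000, 0.745008) = 2.979862
  k4 = f(-0.640000, 1.144764) = 3.591489
  p ← 0.370000 + (0.26/6)·(k1 + 2k2 + 2k3 + k4) = 1.138155
p(-0.64) ≈ 1.1382

1.1382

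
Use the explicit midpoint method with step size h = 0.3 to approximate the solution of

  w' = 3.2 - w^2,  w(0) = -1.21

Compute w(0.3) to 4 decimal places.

-0.5205

Midpoint: k1 = f(t_n, w_n); k2 = f(t_n + h/2, w_n + (h/2)·k1); w_{n+1} = w_n + h·k2.
t=0.000000, w=-1.210000:
  k1 = f(0.000000, -1.210000) = 1.735900
  k2 = f(0.150000, -0.949615) = 2.298231
  w ← -1.210000 + 0.3·2.298231 = -0.520531
w(0.3) ≈ -0.5205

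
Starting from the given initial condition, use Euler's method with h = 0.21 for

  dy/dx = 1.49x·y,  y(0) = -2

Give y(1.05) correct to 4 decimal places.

Euler: y_{n+1} = y_n + h·f(x_n, y_n).
x=0.000000, y=-2.000000: f=0.000000 → y ← -2.000000 + 0.21·0.000000 = -2.000000
x=0.210000, y=-2.000000: f=-0.625800 → y ← -2.000000 + 0.21·(-0.625800) = -2.131418
x=0.420000, y=-2.131418: f=-1.333841 → y ← -2.131418 + 0.21·(-1.333841) = -2.411525
x=0.630000, y=-2.411525: f=-2.263698 → y ← -2.411525 + 0.21·(-2.263698) = -2.886901
x=0.840000, y=-2.886901: f=-3.613246 → y ← -2.886901 + 0.21·(-3.613246) = -3.645683
y(1.05) ≈ -3.6457

-3.6457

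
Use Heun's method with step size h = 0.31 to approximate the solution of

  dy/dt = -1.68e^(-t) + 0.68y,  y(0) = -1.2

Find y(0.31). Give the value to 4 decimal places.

Heun: k1 = f(t_n, y_n); k2 = f(t_n + h, y_n + h·k1); y_{n+1} = y_n + (h/2)·(k1 + k2).
t=0.000000, y=-1.200000:
  k1 = f(0.000000, -1.200000) = -2.496000
  k2 = f(0.310000, -1.973760) = -2.574348
  y ← -1.200000 + (0.31/2)·(-2.496000 + (-2.574348)) = -1.985904
y(0.31) ≈ -1.9859

-1.9859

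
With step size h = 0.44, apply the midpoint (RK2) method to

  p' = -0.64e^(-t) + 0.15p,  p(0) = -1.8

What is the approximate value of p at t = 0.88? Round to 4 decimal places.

-2.4567

Midpoint: k1 = f(t_n, p_n); k2 = f(t_n + h/2, p_n + (h/2)·k1); p_{n+1} = p_n + h·k2.
t=0.000000, p=-1.800000:
  k1 = f(0.000000, -1.800000) = -0.910000
  k2 = f(0.220000, -2.000200) = -0.813642
  p ← -1.800000 + 0.44·(-0.813642) = -2.158002
t=0.440000, p=-2.158002:
  k1 = f(0.440000, -2.158002) = -0.735884
  k2 = f(0.660000, -2.319897) = -0.678769
  p ← -2.158002 + 0.44·(-0.678769) = -2.456661
p(0.88) ≈ -2.4567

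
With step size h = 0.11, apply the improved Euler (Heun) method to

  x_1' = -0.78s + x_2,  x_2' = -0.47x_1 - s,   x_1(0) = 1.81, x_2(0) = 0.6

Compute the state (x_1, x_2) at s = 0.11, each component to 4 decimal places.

1.8661, 0.4987

Heun on (x_1,x_2): k1 = f(s_n, state_n); k2 = f(s_n + h, state_n + h·k1); state_{n+1} = state_n + (h/2)·(k1 + k2).
0.000000: (1.810000, 0.600000)
  k1 = (0.600000, -0.850700)
  predictor → (1.876000, 0.506423)
  k2 = (0.420623, -0.991720)
  → (1.866134, 0.498667)
(x_1(0.11), x_2(0.11)) ≈ (1.8661, 0.4987)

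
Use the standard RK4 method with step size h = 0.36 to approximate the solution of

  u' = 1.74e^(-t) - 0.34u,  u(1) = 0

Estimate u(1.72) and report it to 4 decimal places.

RK4: k1 = f(t_n, u_n); k2 = f(t_n + h/2, u_n + (h/2)·k1); k3 = f(t_n + h/2, u_n + (h/2)·k2); k4 = f(t_n + h, u_n + h·k3); u_{n+1} = u_n + (h/6)·(k1 + 2k2 + 2k3 + k4).
t=1.000000, u=0.000000:
  k1 = f(1.000000, 0.000000) = 0.640110
  k2 = f(1.180000, 0.115220) = 0.495490
  k3 = f(1.180000, 0.089188) = 0.504341
  k4 = f(1.360000, 0.181563) = 0.384858
  u ← 0.000000 + (0.36/6)·(k1 + 2k2 + 2k3 + k4) = 0.181478
t=1.360000, u=0.181478:
  k1 = f(1.360000, 0.181478) = 0.384887
  k2 = f(1.540000, 0.250758) = 0.287766
  k3 = f(1.540000, 0.233276) = 0.293709
  k4 = f(1.720000, 0.287213) = 0.213923
  u ← 0.181478 + (0.36/6)·(k1 + 2k2 + 2k3 + k4) = 0.287183
u(1.72) ≈ 0.2872

0.2872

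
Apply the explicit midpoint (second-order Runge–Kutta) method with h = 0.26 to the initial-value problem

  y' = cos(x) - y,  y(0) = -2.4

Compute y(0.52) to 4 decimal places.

-1.0559

Midpoint: k1 = f(x_n, y_n); k2 = f(x_n + h/2, y_n + (h/2)·k1); y_{n+1} = y_n + h·k2.
x=0.000000, y=-2.400000:
  k1 = f(0.000000, -2.400000) = 3.400000
  k2 = f(0.130000, -1.958000) = 2.949562
  y ← -2.400000 + 0.26·2.949562 = -1.633114
x=0.260000, y=-1.633114:
  k1 = f(0.260000, -1.633114) = 2.599504
  k2 = f(0.390000, -1.295178) = 2.220087
  y ← -1.633114 + 0.26·2.220087 = -1.055891
y(0.52) ≈ -1.0559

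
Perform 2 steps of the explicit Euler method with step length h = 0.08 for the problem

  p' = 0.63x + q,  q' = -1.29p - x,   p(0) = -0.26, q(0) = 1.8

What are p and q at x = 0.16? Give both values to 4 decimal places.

0.0342, 1.8324

Euler on (p,q): p_{n+1} = p_n + h·p', q_{n+1} = q_n + h·q'.
0.000000: (-0.260000, 1.800000); f=(1.800000, 0.335400) → (-0.116000, 1.826832)
0.080000: (-0.116000, 1.826832); f=(1.877232, 0.069640) → (0.034179, 1.832403)
(p(0.16), q(0.16)) ≈ (0.0342, 1.8324)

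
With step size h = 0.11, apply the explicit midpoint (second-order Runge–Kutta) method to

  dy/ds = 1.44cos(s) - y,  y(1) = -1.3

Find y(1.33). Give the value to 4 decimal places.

-0.7806

Midpoint: k1 = f(s_n, y_n); k2 = f(s_n + h/2, y_n + (h/2)·k1); y_{n+1} = y_n + h·k2.
s=1.000000, y=-1.300000:
  k1 = f(1.000000, -1.300000) = 2.078035
  k2 = f(1.055000, -1.185708) = 1.895956
  y ← -1.300000 + 0.11·1.895956 = -1.091445
s=1.110000, y=-1.091445:
  k1 = f(1.110000, -1.091445) = 1.731757
  k2 = f(1.165000, -0.996198) = 1.564639
  y ← -1.091445 + 0.11·1.564639 = -0.919335
s=1.220000, y=-0.919335:
  k1 = f(1.220000, -0.919335) = 1.414184
  k2 = f(1.275000, -0.841554) = 1.261317
  y ← -0.919335 + 0.11·1.261317 = -0.780590
y(1.33) ≈ -0.7806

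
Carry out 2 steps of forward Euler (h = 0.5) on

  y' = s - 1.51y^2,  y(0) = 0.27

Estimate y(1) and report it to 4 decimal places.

0.4301

Euler: y_{n+1} = y_n + h·f(s_n, y_n).
s=0.000000, y=0.270000: f=-0.110079 → y ← 0.270000 + 0.5·(-0.110079) = 0.214960
s=0.500000, y=0.214960: f=0.430226 → y ← 0.214960 + 0.5·0.430226 = 0.430073
y(1) ≈ 0.4301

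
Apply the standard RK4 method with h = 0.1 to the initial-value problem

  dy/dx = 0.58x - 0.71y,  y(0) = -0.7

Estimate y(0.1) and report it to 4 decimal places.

-0.6492

RK4: k1 = f(x_n, y_n); k2 = f(x_n + h/2, y_n + (h/2)·k1); k3 = f(x_n + h/2, y_n + (h/2)·k2); k4 = f(x_n + h, y_n + h·k3); y_{n+1} = y_n + (h/6)·(k1 + 2k2 + 2k3 + k4).
x=0.000000, y=-0.700000:
  k1 = f(0.000000, -0.700000) = 0.497000
  k2 = f(0.050000, -0.675150) = 0.508356
  k3 = f(0.050000, -0.674582) = 0.507953
  k4 = f(0.100000, -0.649205) = 0.518935
  y ← -0.700000 + (0.1/6)·(k1 + 2k2 + 2k3 + k4) = -0.649191
y(0.1) ≈ -0.6492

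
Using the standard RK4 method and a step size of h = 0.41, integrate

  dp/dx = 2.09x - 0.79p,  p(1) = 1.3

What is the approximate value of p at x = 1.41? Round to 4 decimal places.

1.8305

RK4: k1 = f(x_n, p_n); k2 = f(x_n + h/2, p_n + (h/2)·k1); k3 = f(x_n + h/2, p_n + (h/2)·k2); k4 = f(x_n + h, p_n + h·k3); p_{n+1} = p_n + (h/6)·(k1 + 2k2 + 2k3 + k4).
x=1.000000, p=1.300000:
  k1 = f(1.000000, 1.300000) = 1.063000
  k2 = f(1.205000, 1.517915) = 1.319297
  k3 = f(1.205000, 1.570456) = 1.277790
  k4 = f(1.410000, 1.823894) = 1.506024
  p ← 1.300000 + (0.41/6)·(k1 + 2k2 + 2k3 + k4) = 1.830485
p(1.41) ≈ 1.8305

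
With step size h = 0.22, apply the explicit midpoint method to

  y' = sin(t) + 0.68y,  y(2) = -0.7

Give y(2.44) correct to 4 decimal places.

Midpoint: k1 = f(t_n, y_n); k2 = f(t_n + h/2, y_n + (h/2)·k1); y_{n+1} = y_n + h·k2.
t=2.000000, y=-0.700000:
  k1 = f(2.000000, -0.700000) = 0.433297
  k2 = f(2.110000, -0.652337) = 0.414528
  y ← -0.700000 + 0.22·0.414528 = -0.608804
t=2.220000, y=-0.608804:
  k1 = f(2.220000, -0.608804) = 0.382579
  k2 = f(2.330000, -0.566720) = 0.340015
  y ← -0.608804 + 0.22·0.340015 = -0.534000
y(2.44) ≈ -0.5340

-0.5340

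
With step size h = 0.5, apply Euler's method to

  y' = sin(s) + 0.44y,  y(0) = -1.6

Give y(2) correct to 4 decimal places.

-2.1757

Euler: y_{n+1} = y_n + h·f(s_n, y_n).
s=0.000000, y=-1.600000: f=-0.704000 → y ← -1.600000 + 0.5·(-0.704000) = -1.952000
s=0.500000, y=-1.952000: f=-0.379454 → y ← -1.952000 + 0.5·(-0.379454) = -2.141727
s=1.000000, y=-2.141727: f=-0.100889 → y ← -2.141727 + 0.5·(-0.100889) = -2.192172
s=1.500000, y=-2.192172: f=0.032939 → y ← -2.192172 + 0.5·0.032939 = -2.175702
y(2) ≈ -2.1757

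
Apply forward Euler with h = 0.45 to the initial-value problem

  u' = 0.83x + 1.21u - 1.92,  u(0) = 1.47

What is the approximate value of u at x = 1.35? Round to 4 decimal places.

1.7523

Euler: u_{n+1} = u_n + h·f(x_n, u_n).
x=0.000000, u=1.470000: f=-0.141300 → u ← 1.470000 + 0.45·(-0.141300) = 1.406415
x=0.450000, u=1.406415: f=0.155262 → u ← 1.406415 + 0.45·0.155262 = 1.476283
x=0.900000, u=1.476283: f=0.613302 → u ← 1.476283 + 0.45·0.613302 = 1.752269
u(1.35) ≈ 1.7523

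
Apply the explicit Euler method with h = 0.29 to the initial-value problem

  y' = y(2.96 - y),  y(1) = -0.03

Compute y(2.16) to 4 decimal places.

-0.3800

Euler: y_{n+1} = y_n + h·f(s_n, y_n).
s=1.000000, y=-0.030000: f=-0.089700 → y ← -0.030000 + 0.29·(-0.089700) = -0.056013
s=1.290000, y=-0.056013: f=-0.168936 → y ← -0.056013 + 0.29·(-0.168936) = -0.105004
s=1.580000, y=-0.105004: f=-0.321839 → y ← -0.105004 + 0.29·(-0.321839) = -0.198338
s=1.870000, y=-0.198338: f=-0.626418 → y ← -0.198338 + 0.29·(-0.626418) = -0.379999
y(2.16) ≈ -0.3800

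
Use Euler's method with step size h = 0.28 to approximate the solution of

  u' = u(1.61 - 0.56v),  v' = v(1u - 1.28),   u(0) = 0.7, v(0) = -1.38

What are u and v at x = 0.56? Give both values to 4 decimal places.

Euler on (u,v): u_{n+1} = u_n + h·u', v_{n+1} = v_n + h·v'.
0.000000: (0.700000, -1.380000); f=(1.667960, 0.800400) → (1.167029, -1.155888)
0.280000: (1.167029, -1.155888); f=(2.634331, 0.130582) → (1.904641, -1.119325)
(u(0.56), v(0.56)) ≈ (1.9046, -1.1193)

1.9046, -1.1193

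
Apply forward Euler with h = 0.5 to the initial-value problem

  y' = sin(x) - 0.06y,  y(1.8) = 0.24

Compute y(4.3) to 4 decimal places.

0.7526

Euler: y_{n+1} = y_n + h·f(x_n, y_n).
x=1.800000, y=0.240000: f=0.959448 → y ← 0.240000 + 0.5·0.959448 = 0.719724
x=2.300000, y=0.719724: f=0.702522 → y ← 0.719724 + 0.5·0.702522 = 1.070985
x=2.800000, y=1.070985: f=0.270729 → y ← 1.070985 + 0.5·0.270729 = 1.206349
x=3.300000, y=1.206349: f=-0.230127 → y ← 1.206349 + 0.5·(-0.230127) = 1.091286
x=3.800000, y=1.091286: f=-0.677335 → y ← 1.091286 + 0.5·(-0.677335) = 0.752618
y(4.3) ≈ 0.7526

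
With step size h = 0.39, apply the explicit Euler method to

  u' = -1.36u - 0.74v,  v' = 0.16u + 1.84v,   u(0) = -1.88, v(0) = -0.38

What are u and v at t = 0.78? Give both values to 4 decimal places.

Euler on (u,v): u_{n+1} = u_n + h·u', v_{n+1} = v_n + h·v'.
0.000000: (-1.880000, -0.380000); f=(2.838000, -1.000000) → (-0.773180, -0.770000)
0.390000: (-0.773180, -0.770000); f=(1.621325, -1.540509) → (-0.140863, -1.370798)
(u(0.78), v(0.78)) ≈ (-0.1409, -1.3708)

-0.1409, -1.3708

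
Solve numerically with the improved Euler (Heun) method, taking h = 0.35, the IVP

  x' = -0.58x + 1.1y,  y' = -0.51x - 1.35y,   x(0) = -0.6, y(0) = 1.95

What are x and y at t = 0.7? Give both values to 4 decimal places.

Heun on (x,y): k1 = f(t_n, state_n); k2 = f(t_n + h, state_n + h·k1); state_{n+1} = state_n + (h/2)·(k1 + k2).
0.000000: (-0.600000, 1.950000)
  k1 = (2.493000, -2.326500)
  predictor → (0.272550, 1.135725)
  k2 = (1.091219, -1.672229)
  → (0.027238, 1.250222)
0.350000: (0.027238, 1.250222)
  k1 = (1.359446, -1.701692)
  predictor → (0.503044, 0.654630)
  k2 = (0.428328, -1.140304)
  → (0.340099, 0.752873)
(x(0.7), y(0.7)) ≈ (0.3401, 0.7529)

0.3401, 0.7529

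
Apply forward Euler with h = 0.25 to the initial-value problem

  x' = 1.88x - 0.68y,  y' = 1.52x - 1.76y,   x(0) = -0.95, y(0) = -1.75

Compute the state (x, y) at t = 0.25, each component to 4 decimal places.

Euler on (x,y): x_{n+1} = x_n + h·x', y_{n+1} = y_n + h·y'.
0.000000: (-0.950000, -1.750000); f=(-0.596000, 1.636000) → (-1.099000, -1.341000)
(x(0.25), y(0.25)) ≈ (-1.0990, -1.3410)

-1.0990, -1.3410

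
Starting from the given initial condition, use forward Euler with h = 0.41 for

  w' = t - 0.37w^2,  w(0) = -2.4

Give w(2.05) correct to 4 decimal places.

Euler: w_{n+1} = w_n + h·f(t_n, w_n).
t=0.000000, w=-2.400000: f=-2.131200 → w ← -2.400000 + 0.41·(-2.131200) = -3.273792
t=0.410000, w=-3.273792: f=-3.555554 → w ← -3.273792 + 0.41·(-3.555554) = -4.731569
t=0.820000, w=-4.731569: f=-7.463467 → w ← -4.731569 + 0.41·(-7.463467) = -7.791590
t=1.230000, w=-7.791590: f=-21.232286 → w ← -7.791590 + 0.41·(-21.232286) = -16.496828
t=1.640000, w=-16.496828: f=-99.053773 → w ← -16.496828 + 0.41·(-99.053773) = -57.108875
w(2.05) ≈ -57.1089

-57.1089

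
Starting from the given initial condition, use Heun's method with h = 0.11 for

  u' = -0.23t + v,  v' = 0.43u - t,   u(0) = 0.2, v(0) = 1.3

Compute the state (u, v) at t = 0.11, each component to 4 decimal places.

0.3421, 1.3068

Heun on (u,v): k1 = f(t_n, state_n); k2 = f(t_n + h, state_n + h·k1); state_{n+1} = state_n + (h/2)·(k1 + k2).
0.000000: (0.200000, 1.300000)
  k1 = (1.300000, 0.086000)
  predictor → (0.343000, 1.309460)
  k2 = (1.284160, 0.037490)
  → (0.342129, 1.306792)
(u(0.11), v(0.11)) ≈ (0.3421, 1.3068)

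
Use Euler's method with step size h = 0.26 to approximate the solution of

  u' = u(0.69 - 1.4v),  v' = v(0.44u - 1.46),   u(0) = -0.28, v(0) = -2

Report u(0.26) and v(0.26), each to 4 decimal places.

-0.5341, -1.1767

Euler on (u,v): u_{n+1} = u_n + h·u', v_{n+1} = v_n + h·v'.
0.000000: (-0.280000, -2.000000); f=(-0.977200, 3.166400) → (-0.534072, -1.176736)
(u(0.26), v(0.26)) ≈ (-0.5341, -1.1767)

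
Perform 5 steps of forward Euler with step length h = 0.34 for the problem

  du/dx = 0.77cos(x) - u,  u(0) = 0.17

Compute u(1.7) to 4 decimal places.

Euler: u_{n+1} = u_n + h·f(x_n, u_n).
x=0.000000, u=0.170000: f=0.600000 → u ← 0.170000 + 0.34·0.600000 = 0.374000
x=0.340000, u=0.374000: f=0.351921 → u ← 0.374000 + 0.34·0.351921 = 0.493653
x=0.680000, u=0.493653: f=0.105078 → u ← 0.493653 + 0.34·0.105078 = 0.529380
x=1.020000, u=0.529380: f=-0.126388 → u ← 0.529380 + 0.34·(-0.126388) = 0.486408
x=1.360000, u=0.486408: f=-0.325294 → u ← 0.486408 + 0.34·(-0.325294) = 0.375808
u(1.7) ≈ 0.3758

0.3758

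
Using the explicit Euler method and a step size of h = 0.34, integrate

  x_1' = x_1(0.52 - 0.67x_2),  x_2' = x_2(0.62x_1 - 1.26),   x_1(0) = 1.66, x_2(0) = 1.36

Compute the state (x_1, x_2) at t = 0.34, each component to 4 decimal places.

Euler on (x_1,x_2): x_1_{n+1} = x_1_n + h·x_1', x_2_{n+1} = x_2_n + h·x_2'.
0.000000: (1.660000, 1.360000); f=(-0.649392, -0.313888) → (1.439207, 1.253278)
(x_1(0.34), x_2(0.34)) ≈ (1.4392, 1.2533)

1.4392, 1.2533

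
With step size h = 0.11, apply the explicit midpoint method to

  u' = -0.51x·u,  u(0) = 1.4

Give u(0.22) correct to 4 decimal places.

1.3828

Midpoint: k1 = f(x_n, u_n); k2 = f(x_n + h/2, u_n + (h/2)·k1); u_{n+1} = u_n + h·k2.
x=0.000000, u=1.400000:
  k1 = f(0.000000, 1.400000) = 0.000000
  k2 = f(0.055000, 1.400000) = -0.039270
  u ← 1.400000 + 0.11·(-0.039270) = 1.395680
x=0.110000, u=1.395680:
  k1 = f(0.110000, 1.395680) = -0.078298
  k2 = f(0.165000, 1.391374) = -0.117084
  u ← 1.395680 + 0.11·(-0.117084) = 1.382801
u(0.22) ≈ 1.3828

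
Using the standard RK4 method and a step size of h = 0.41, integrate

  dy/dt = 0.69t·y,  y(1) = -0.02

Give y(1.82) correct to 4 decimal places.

-0.0444

RK4: k1 = f(t_n, y_n); k2 = f(t_n + h/2, y_n + (h/2)·k1); k3 = f(t_n + h/2, y_n + (h/2)·k2); k4 = f(t_n + h, y_n + h·k3); y_{n+1} = y_n + (h/6)·(k1 + 2k2 + 2k3 + k4).
t=1.000000, y=-0.020000:
  k1 = f(1.000000, -0.020000) = -0.013800
  k2 = f(1.205000, -0.022829) = -0.018981
  k3 = f(1.205000, -0.023891) = -0.019864
  k4 = f(1.410000, -0.028144) = -0.027382
  y ← -0.020000 + (0.41/6)·(k1 + 2k2 + 2k3 + k4) = -0.028123
t=1.410000, y=-0.028123:
  k1 = f(1.410000, -0.028123) = -0.027361
  k2 = f(1.615000, -0.033732) = -0.037589
  k3 = f(1.615000, -0.035829) = -0.039926
  k4 = f(1.820000, -0.044493) = -0.055874
  y ← -0.028123 + (0.41/6)·(k1 + 2k2 + 2k3 + k4) = -0.044404
y(1.82) ≈ -0.0444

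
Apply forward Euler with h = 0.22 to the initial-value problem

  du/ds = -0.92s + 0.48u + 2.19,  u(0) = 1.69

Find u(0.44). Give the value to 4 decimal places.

Euler: u_{n+1} = u_n + h·f(s_n, u_n).
s=0.000000, u=1.690000: f=3.001200 → u ← 1.690000 + 0.22·3.001200 = 2.350264
s=0.220000, u=2.350264: f=3.115727 → u ← 2.350264 + 0.22·3.115727 = 3.035724
u(0.44) ≈ 3.0357

3.0357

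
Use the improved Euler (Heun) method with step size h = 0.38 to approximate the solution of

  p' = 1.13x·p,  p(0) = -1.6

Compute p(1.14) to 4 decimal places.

Heun: k1 = f(x_n, p_n); k2 = f(x_n + h, p_n + h·k1); p_{n+1} = p_n + (h/2)·(k1 + k2).
x=0.000000, p=-1.600000:
  k1 = f(0.000000, -1.600000) = 0.000000
  k2 = f(0.380000, -1.600000) = -0.687040
  p ← -1.600000 + (0.38/2)·(0.000000 + (-0.687040)) = -1.730538
x=0.380000, p=-1.730538:
  k1 = f(0.380000, -1.730538) = -0.743093
  k2 = f(0.760000, -2.012913) = -1.728690
  p ← -1.730538 + (0.38/2)·(-0.743093 + (-1.728690)) = -2.200176
x=0.760000, p=-2.200176:
  k1 = f(0.760000, -2.200176) = -1.889511
  k2 = f(1.140000, -2.918191) = -3.759213
  p ← -2.200176 + (0.38/2)·(-1.889511 + (-3.759213)) = -3.273434
p(1.14) ≈ -3.2734

-3.2734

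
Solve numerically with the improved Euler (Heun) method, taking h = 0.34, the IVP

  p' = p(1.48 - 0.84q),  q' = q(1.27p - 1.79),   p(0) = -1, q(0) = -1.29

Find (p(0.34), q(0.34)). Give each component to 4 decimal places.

Heun on (p,q): k1 = f(x_n, state_n); k2 = f(x_n + h, state_n + h·k1); state_{n+1} = state_n + (h/2)·(k1 + k2).
0.000000: (-1.000000, -1.290000)
  k1 = (-2.563600, 3.947400)
  predictor → (-1.871624, 0.052116)
  k2 = (-2.688069, -0.217165)
  → (-1.892784, -0.655860)
(p(0.34), q(0.34)) ≈ (-1.8928, -0.6559)

-1.8928, -0.6559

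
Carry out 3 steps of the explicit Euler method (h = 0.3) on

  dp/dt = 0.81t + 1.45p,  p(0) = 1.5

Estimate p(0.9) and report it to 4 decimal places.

4.6829

Euler: p_{n+1} = p_n + h·f(t_n, p_n).
t=0.000000, p=1.500000: f=2.175000 → p ← 1.500000 + 0.3·2.175000 = 2.152500
t=0.300000, p=2.152500: f=3.364125 → p ← 2.152500 + 0.3·3.364125 = 3.161737
t=0.600000, p=3.161737: f=5.070519 → p ← 3.161737 + 0.3·5.070519 = 4.682893
p(0.9) ≈ 4.6829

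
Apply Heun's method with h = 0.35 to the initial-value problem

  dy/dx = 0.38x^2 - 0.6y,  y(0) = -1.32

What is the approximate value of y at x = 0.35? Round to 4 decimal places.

-1.0638

Heun: k1 = f(x_n, y_n); k2 = f(x_n + h, y_n + h·k1); y_{n+1} = y_n + (h/2)·(k1 + k2).
x=0.000000, y=-1.320000:
  k1 = f(0.000000, -1.320000) = 0.792000
  k2 = f(0.350000, -1.042800) = 0.672230
  y ← -1.320000 + (0.35/2)·(0.792000 + 0.672230) = -1.063760
y(0.35) ≈ -1.0638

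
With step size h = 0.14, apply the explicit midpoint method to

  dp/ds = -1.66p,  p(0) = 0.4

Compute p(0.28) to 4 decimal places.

0.2526

Midpoint: k1 = f(s_n, p_n); k2 = f(s_n + h/2, p_n + (h/2)·k1); p_{n+1} = p_n + h·k2.
s=0.000000, p=0.400000:
  k1 = f(0.000000, 0.400000) = -0.664000
  k2 = f(0.070000, 0.353520) = -0.586843
  p ← 0.400000 + 0.14·(-0.586843) = 0.317842
s=0.140000, p=0.317842:
  k1 = f(0.140000, 0.317842) = -0.527618
  k2 = f(0.210000, 0.280909) = -0.466308
  p ← 0.317842 + 0.14·(-0.466308) = 0.252559
p(0.28) ≈ 0.2526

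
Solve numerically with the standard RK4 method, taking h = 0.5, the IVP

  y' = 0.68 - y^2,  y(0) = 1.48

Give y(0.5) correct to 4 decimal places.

1.0633

RK4: k1 = f(t_n, y_n); k2 = f(t_n + h/2, y_n + (h/2)·k1); k3 = f(t_n + h/2, y_n + (h/2)·k2); k4 = f(t_n + h, y_n + h·k3); y_{n+1} = y_n + (h/6)·(k1 + 2k2 + 2k3 + k4).
t=0.000000, y=1.480000:
  k1 = f(0.000000, 1.480000) = -1.510400
  k2 = f(0.250000, 1.102400) = -0.535286
  k3 = f(0.250000, 1.346179) = -1.132197
  k4 = f(0.500000, 0.913902) = -0.155216
  y ← 1.480000 + (0.5/6)·(k1 + 2k2 + 2k3 + k4) = 1.063285
y(0.5) ≈ 1.0633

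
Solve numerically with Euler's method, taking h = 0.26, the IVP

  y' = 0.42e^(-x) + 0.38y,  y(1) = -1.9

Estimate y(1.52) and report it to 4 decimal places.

Euler: y_{n+1} = y_n + h·f(x_n, y_n).
x=1.000000, y=-1.900000: f=-0.567491 → y ← -1.900000 + 0.26·(-0.567491) = -2.047548
x=1.260000, y=-2.047548: f=-0.658933 → y ← -2.047548 + 0.26·(-0.658933) = -2.218870
y(1.52) ≈ -2.2189

-2.2189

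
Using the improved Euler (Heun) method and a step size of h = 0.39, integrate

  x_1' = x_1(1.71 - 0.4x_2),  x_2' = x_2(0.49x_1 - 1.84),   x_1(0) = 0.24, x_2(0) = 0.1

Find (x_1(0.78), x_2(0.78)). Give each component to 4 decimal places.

Heun on (x_1,x_2): k1 = f(x_n, state_n); k2 = f(x_n + h, state_n + h·k1); state_{n+1} = state_n + (h/2)·(k1 + k2).
0.000000: (0.240000, 0.100000)
  k1 = (0.400800, -0.172240)
  predictor → (0.396312, 0.032826)
  k2 = (0.672490, -0.054026)
  → (0.449291, 0.055878)
0.390000: (0.449291, 0.055878)
  k1 = (0.758246, -0.090514)
  predictor → (0.745008, 0.020578)
  k2 = (1.267831, -0.030351)
  → (0.844376, 0.032309)
(x_1(0.78), x_2(0.78)) ≈ (0.8444, 0.0323)

0.8444, 0.0323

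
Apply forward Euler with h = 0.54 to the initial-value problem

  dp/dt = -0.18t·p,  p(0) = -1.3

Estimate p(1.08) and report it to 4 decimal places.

-1.2318

Euler: p_{n+1} = p_n + h·f(t_n, p_n).
t=0.000000, p=-1.300000: f=0.000000 → p ← -1.300000 + 0.54·0.000000 = -1.300000
t=0.540000, p=-1.300000: f=0.126360 → p ← -1.300000 + 0.54·0.126360 = -1.231766
p(1.08) ≈ -1.2318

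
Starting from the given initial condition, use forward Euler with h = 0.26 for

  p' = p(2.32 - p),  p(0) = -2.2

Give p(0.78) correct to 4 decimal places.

Euler: p_{n+1} = p_n + h·f(x_n, p_n).
x=0.000000, p=-2.200000: f=-9.944000 → p ← -2.200000 + 0.26·(-9.944000) = -4.785440
x=0.260000, p=-4.785440: f=-34.002657 → p ← -4.785440 + 0.26·(-34.002657) = -13.626131
x=0.520000, p=-13.626131: f=-217.284063 → p ← -13.626131 + 0.26·(-217.284063) = -70.119987
p(0.78) ≈ -70.1200

-70.1200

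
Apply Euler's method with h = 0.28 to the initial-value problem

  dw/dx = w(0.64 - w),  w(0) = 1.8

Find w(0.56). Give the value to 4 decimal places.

Euler: w_{n+1} = w_n + h·f(x_n, w_n).
x=0.000000, w=1.800000: f=-2.088000 → w ← 1.800000 + 0.28·(-2.088000) = 1.215360
x=0.280000, w=1.215360: f=-0.699270 → w ← 1.215360 + 0.28·(-0.699270) = 1.019565
w(0.56) ≈ 1.0196

1.0196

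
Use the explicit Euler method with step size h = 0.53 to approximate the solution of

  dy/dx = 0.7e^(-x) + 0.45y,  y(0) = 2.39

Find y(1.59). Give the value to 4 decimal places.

5.5084

Euler: y_{n+1} = y_n + h·f(x_n, y_n).
x=0.000000, y=2.390000: f=1.775500 → y ← 2.390000 + 0.53·1.775500 = 3.331015
x=0.530000, y=3.331015: f=1.910980 → y ← 3.331015 + 0.53·1.910980 = 4.343835
x=1.060000, y=4.343835: f=2.197245 → y ← 4.343835 + 0.53·2.197245 = 5.508374
y(1.59) ≈ 5.5084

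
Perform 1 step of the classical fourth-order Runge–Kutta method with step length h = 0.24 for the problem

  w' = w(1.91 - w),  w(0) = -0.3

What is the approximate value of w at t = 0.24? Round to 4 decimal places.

-0.5220

RK4: k1 = f(t_n, w_n); k2 = f(t_n + h/2, w_n + (h/2)·k1); k3 = f(t_n + h/2, w_n + (h/2)·k2); k4 = f(t_n + h, w_n + h·k3); w_{n+1} = w_n + (h/6)·(k1 + 2k2 + 2k3 + k4).
t=0.000000, w=-0.300000:
  k1 = f(0.000000, -0.300000) = -0.663000
  k2 = f(0.120000, -0.379560) = -0.869025
  k3 = f(0.120000, -0.404283) = -0.935625
  k4 = f(0.240000, -0.524550) = -1.277043
  w ← -0.300000 + (0.24/6)·(k1 + 2k2 + 2k3 + k4) = -0.521974
w(0.24) ≈ -0.5220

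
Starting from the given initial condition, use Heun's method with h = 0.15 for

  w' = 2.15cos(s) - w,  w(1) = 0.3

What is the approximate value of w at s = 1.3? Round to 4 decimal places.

Heun: k1 = f(s_n, w_n); k2 = f(s_n + h, w_n + h·k1); w_{n+1} = w_n + (h/2)·(k1 + k2).
s=1.000000, w=0.300000:
  k1 = f(1.000000, 0.300000) = 0.861650
  k2 = f(1.150000, 0.429247) = 0.449001
  w ← 0.300000 + (0.15/2)·(0.861650 + 0.449001) = 0.398299
s=1.150000, w=0.398299:
  k1 = f(1.150000, 0.398299) = 0.479949
  k2 = f(1.300000, 0.470291) = 0.104831
  w ← 0.398299 + (0.15/2)·(0.479949 + 0.104831) = 0.442157
w(1.3) ≈ 0.4422

0.4422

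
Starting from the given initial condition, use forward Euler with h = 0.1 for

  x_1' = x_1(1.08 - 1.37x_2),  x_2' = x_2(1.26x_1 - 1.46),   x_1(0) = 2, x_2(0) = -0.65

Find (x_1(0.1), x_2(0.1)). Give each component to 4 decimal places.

2.3941, -0.7189

Euler on (x_1,x_2): x_1_{n+1} = x_1_n + h·x_1', x_2_{n+1} = x_2_n + h·x_2'.
0.000000: (2.000000, -0.650000); f=(3.941000, -0.689000) → (2.394100, -0.718900)
(x_1(0.1), x_2(0.1)) ≈ (2.3941, -0.7189)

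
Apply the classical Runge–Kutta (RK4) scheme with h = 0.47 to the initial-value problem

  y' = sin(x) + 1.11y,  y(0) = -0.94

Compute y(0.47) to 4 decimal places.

RK4: k1 = f(x_n, y_n); k2 = f(x_n + h/2, y_n + (h/2)·k1); k3 = f(x_n + h/2, y_n + (h/2)·k2); k4 = f(x_n + h, y_n + h·k3); y_{n+1} = y_n + (h/6)·(k1 + 2k2 + 2k3 + k4).
x=0.000000, y=-0.940000:
  k1 = f(0.000000, -0.940000) = -1.043400
  k2 = f(0.235000, -1.185199) = -1.082728
  k3 = f(0.235000, -1.194441) = -1.092987
  k4 = f(0.470000, -1.453704) = -1.160725
  y ← -0.940000 + (0.47/6)·(k1 + 2k2 + 2k3 + k4) = -1.453518
y(0.47) ≈ -1.4535

-1.4535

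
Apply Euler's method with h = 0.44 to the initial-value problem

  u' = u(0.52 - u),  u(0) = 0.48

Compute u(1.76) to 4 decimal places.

Euler: u_{n+1} = u_n + h·f(s_n, u_n).
s=0.000000, u=0.480000: f=0.019200 → u ← 0.480000 + 0.44·0.019200 = 0.488448
s=0.440000, u=0.488448: f=0.015412 → u ← 0.488448 + 0.44·0.015412 = 0.495229
s=0.880000, u=0.495229: f=0.012267 → u ← 0.495229 + 0.44·0.012267 = 0.500627
s=1.320000, u=0.500627: f=0.009699 → u ← 0.500627 + 0.44·0.009699 = 0.504894
u(1.76) ≈ 0.5049

0.5049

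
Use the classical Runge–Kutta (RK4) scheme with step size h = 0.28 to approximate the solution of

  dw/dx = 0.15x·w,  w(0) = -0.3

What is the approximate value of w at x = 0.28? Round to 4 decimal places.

-0.3018

RK4: k1 = f(x_n, w_n); k2 = f(x_n + h/2, w_n + (h/2)·k1); k3 = f(x_n + h/2, w_n + (h/2)·k2); k4 = f(x_n + h, w_n + h·k3); w_{n+1} = w_n + (h/6)·(k1 + 2k2 + 2k3 + k4).
x=0.000000, w=-0.300000:
  k1 = f(0.000000, -0.300000) = 0.000000
  k2 = f(0.140000, -0.300000) = -0.006300
  k3 = f(0.140000, -0.300882) = -0.006319
  k4 = f(0.280000, -0.301769) = -0.012674
  w ← -0.300000 + (0.28/6)·(k1 + 2k2 + 2k3 + k4) = -0.301769
w(0.28) ≈ -0.3018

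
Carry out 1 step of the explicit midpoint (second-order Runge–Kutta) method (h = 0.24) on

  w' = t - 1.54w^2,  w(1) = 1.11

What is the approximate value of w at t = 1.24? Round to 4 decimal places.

1.0075

Midpoint: k1 = f(t_n, w_n); k2 = f(t_n + h/2, w_n + (h/2)·k1); w_{n+1} = w_n + h·k2.
t=1.000000, w=1.110000:
  k1 = f(1.000000, 1.110000) = -0.897434
  k2 = f(1.120000, 1.002308) = -0.427117
  w ← 1.110000 + 0.24·(-0.427117) = 1.007492
w(1.24) ≈ 1.0075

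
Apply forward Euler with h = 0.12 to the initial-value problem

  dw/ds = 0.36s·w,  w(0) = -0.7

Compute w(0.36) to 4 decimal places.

-0.7109

Euler: w_{n+1} = w_n + h·f(s_n, w_n).
s=0.000000, w=-0.700000: f=0.000000 → w ← -0.700000 + 0.12·0.000000 = -0.700000
s=0.120000, w=-0.700000: f=-0.030240 → w ← -0.700000 + 0.12·(-0.030240) = -0.703629
s=0.240000, w=-0.703629: f=-0.060794 → w ← -0.703629 + 0.12·(-0.060794) = -0.710924
w(0.36) ≈ -0.7109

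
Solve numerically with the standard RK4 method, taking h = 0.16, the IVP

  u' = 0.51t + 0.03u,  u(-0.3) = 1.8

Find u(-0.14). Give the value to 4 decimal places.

RK4: k1 = f(t_n, u_n); k2 = f(t_n + h/2, u_n + (h/2)·k1); k3 = f(t_n + h/2, u_n + (h/2)·k2); k4 = f(t_n + h, u_n + h·k3); u_{n+1} = u_n + (h/6)·(k1 + 2k2 + 2k3 + k4).
t=-0.300000, u=1.800000:
  k1 = f(-0.300000, 1.800000) = -0.099000
  k2 = f(-0.220000, 1.792080) = -0.058438
  k3 = f(-0.220000, 1.795325) = -0.058340
  k4 = f(-0.140000, 1.790666) = -0.017680
  u ← 1.800000 + (0.16/6)·(k1 + 2k2 + 2k3 + k4) = 1.790660
u(-0.14) ≈ 1.7907

1.7907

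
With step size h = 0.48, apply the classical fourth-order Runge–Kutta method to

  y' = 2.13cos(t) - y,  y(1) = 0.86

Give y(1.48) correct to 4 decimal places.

RK4: k1 = f(t_n, y_n); k2 = f(t_n + h/2, y_n + (h/2)·k1); k3 = f(t_n + h/2, y_n + (h/2)·k2); k4 = f(t_n + h, y_n + h·k3); y_{n+1} = y_n + (h/6)·(k1 + 2k2 + 2k3 + k4).
t=1.000000, y=0.860000:
  k1 = f(1.000000, 0.860000) = 0.290844
  k2 = f(1.240000, 0.929803) = -0.237986
  k3 = f(1.240000, 0.802883) = -0.111067
  k4 = f(1.480000, 0.806688) = -0.613557
  y ← 0.860000 + (0.48/6)·(k1 + 2k2 + 2k3 + k4) = 0.778334
y(1.48) ≈ 0.7783

0.7783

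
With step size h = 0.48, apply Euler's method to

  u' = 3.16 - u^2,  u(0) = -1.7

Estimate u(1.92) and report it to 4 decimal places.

0.9618

Euler: u_{n+1} = u_n + h·f(s_n, u_n).
s=0.000000, u=-1.700000: f=0.270000 → u ← -1.700000 + 0.48·0.270000 = -1.570400
s=0.480000, u=-1.570400: f=0.693844 → u ← -1.570400 + 0.48·0.693844 = -1.237355
s=0.960000, u=-1.237355: f=1.628953 → u ← -1.237355 + 0.48·1.628953 = -0.455458
s=1.440000, u=-0.455458: f=2.952558 → u ← -0.455458 + 0.48·2.952558 = 0.961770
u(1.92) ≈ 0.9618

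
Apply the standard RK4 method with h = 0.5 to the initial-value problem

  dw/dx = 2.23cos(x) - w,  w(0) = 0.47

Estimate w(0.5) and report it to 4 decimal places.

1.1213

RK4: k1 = f(x_n, w_n); k2 = f(x_n + h/2, w_n + (h/2)·k1); k3 = f(x_n + h/2, w_n + (h/2)·k2); k4 = f(x_n + h, w_n + h·k3); w_{n+1} = w_n + (h/6)·(k1 + 2k2 + 2k3 + k4).
x=0.000000, w=0.470000:
  k1 = f(0.000000, 0.470000) = 1.760000
  k2 = f(0.250000, 0.910000) = 1.250675
  k3 = f(0.250000, 0.782669) = 1.378006
  k4 = f(0.500000, 1.159003) = 0.798006
  w ← 0.470000 + (0.5/6)·(k1 + 2k2 + 2k3 + k4) = 1.121281
w(0.5) ≈ 1.1213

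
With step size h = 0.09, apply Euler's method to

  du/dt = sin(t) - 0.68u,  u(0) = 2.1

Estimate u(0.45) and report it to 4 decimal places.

1.6065

Euler: u_{n+1} = u_n + h·f(t_n, u_n).
t=0.000000, u=2.100000: f=-1.428000 → u ← 2.100000 + 0.09·(-1.428000) = 1.971480
t=0.090000, u=1.971480: f=-1.250728 → u ← 1.971480 + 0.09·(-1.250728) = 1.858914
t=0.180000, u=1.858914: f=-1.085032 → u ← 1.858914 + 0.09·(-1.085032) = 1.761262
t=0.270000, u=1.761262: f=-0.930926 → u ← 1.761262 + 0.09·(-0.930926) = 1.677478
t=0.360000, u=1.677478: f=-0.788411 → u ← 1.677478 + 0.09·(-0.788411) = 1.606521
u(0.45) ≈ 1.6065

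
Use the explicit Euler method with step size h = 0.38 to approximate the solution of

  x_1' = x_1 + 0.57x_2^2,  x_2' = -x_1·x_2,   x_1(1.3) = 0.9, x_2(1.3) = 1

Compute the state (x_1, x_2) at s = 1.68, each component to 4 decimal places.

Euler on (x_1,x_2): x_1_{n+1} = x_1_n + h·x_1', x_2_{n+1} = x_2_n + h·x_2'.
1.300000: (0.900000, 1.000000); f=(1.470000, -0.900000) → (1.458600, 0.658000)
(x_1(1.68), x_2(1.68)) ≈ (1.4586, 0.6580)

1.4586, 0.6580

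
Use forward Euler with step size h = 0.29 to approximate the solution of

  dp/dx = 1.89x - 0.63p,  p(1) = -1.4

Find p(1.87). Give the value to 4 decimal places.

1.0457

Euler: p_{n+1} = p_n + h·f(x_n, p_n).
x=1.000000, p=-1.400000: f=2.772000 → p ← -1.400000 + 0.29·2.772000 = -0.596120
x=1.290000, p=-0.596120: f=2.813656 → p ← -0.596120 + 0.29·2.813656 = 0.219840
x=1.580000, p=0.219840: f=2.847701 → p ← 0.219840 + 0.29·2.847701 = 1.045673
p(1.87) ≈ 1.0457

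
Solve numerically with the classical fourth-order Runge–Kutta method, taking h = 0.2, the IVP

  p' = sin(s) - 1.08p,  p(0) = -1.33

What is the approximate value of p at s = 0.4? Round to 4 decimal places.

-0.7948

RK4: k1 = f(s_n, p_n); k2 = f(s_n + h/2, p_n + (h/2)·k1); k3 = f(s_n + h/2, p_n + (h/2)·k2); k4 = f(s_n + h, p_n + h·k3); p_{n+1} = p_n + (h/6)·(k1 + 2k2 + 2k3 + k4).
s=0.000000, p=-1.330000:
  k1 = f(0.000000, -1.330000) = 1.436400
  k2 = f(0.100000, -1.186360) = 1.381102
  k3 = f(0.100000, -1.191890) = 1.387074
  k4 = f(0.200000, -1.052585) = 1.335461
  p ← -1.330000 + (0.2/6)·(k1 + 2k2 + 2k3 + k4) = -1.053060
s=0.200000, p=-1.053060:
  k1 = f(0.200000, -1.053060) = 1.335974
  k2 = f(0.300000, -0.919462) = 1.288539
  k3 = f(0.300000, -0.924206) = 1.293662
  k4 = f(0.400000, -0.794327) = 1.247292
  p ← -1.053060 + (0.2/6)·(k1 + 2k2 + 2k3 + k4) = -0.794804
p(0.4) ≈ -0.7948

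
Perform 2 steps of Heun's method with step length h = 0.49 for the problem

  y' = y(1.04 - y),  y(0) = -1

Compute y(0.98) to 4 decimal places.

-27.5649

Heun: k1 = f(s_n, y_n); k2 = f(s_n + h, y_n + h·k1); y_{n+1} = y_n + (h/2)·(k1 + k2).
s=0.000000, y=-1.000000:
  k1 = f(0.000000, -1.000000) = -2.040000
  k2 = f(0.490000, -1.999600) = -6.077984
  y ← -1.000000 + (0.49/2)·(-2.040000 + (-6.077984)) = -2.988906
s=0.490000, y=-2.988906:
  k1 = f(0.490000, -2.988906) = -12.042022
  k2 = f(0.980000, -8.889497) = -88.268233
  y ← -2.988906 + (0.49/2)·(-12.042022 + (-88.268233)) = -27.564919
y(0.98) ≈ -27.5649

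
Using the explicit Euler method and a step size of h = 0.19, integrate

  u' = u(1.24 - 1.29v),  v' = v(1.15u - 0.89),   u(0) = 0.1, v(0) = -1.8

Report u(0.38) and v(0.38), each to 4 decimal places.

Euler on (u,v): u_{n+1} = u_n + h·u', v_{n+1} = v_n + h·v'.
0.000000: (0.100000, -1.800000); f=(0.356200, 1.395000) → (0.167678, -1.534950)
0.190000: (0.167678, -1.534950); f=(0.539937, 1.070122) → (0.270266, -1.331627)
(u(0.38), v(0.38)) ≈ (0.2703, -1.3316)

0.2703, -1.3316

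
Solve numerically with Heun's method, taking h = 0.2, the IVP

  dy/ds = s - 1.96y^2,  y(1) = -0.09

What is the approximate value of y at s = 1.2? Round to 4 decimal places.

Heun: k1 = f(s_n, y_n); k2 = f(s_n + h, y_n + h·k1); y_{n+1} = y_n + (h/2)·(k1 + k2).
s=1.000000, y=-0.090000:
  k1 = f(1.000000, -0.090000) = 0.984124
  k2 = f(1.200000, 0.106825) = 1.177633
  y ← -0.090000 + (0.2/2)·(0.984124 + 1.177633) = 0.126176
y(1.2) ≈ 0.1262

0.1262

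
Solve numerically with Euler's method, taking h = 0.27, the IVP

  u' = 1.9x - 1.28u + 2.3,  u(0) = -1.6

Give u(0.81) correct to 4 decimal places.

1.2126

Euler: u_{n+1} = u_n + h·f(x_n, u_n).
x=0.000000, u=-1.600000: f=4.348000 → u ← -1.600000 + 0.27·4.348000 = -0.426040
x=0.270000, u=-0.426040: f=3.358331 → u ← -0.426040 + 0.27·3.358331 = 0.480709
x=0.540000, u=0.480709: f=2.710692 → u ← 0.480709 + 0.27·2.710692 = 1.212596
u(0.81) ≈ 1.2126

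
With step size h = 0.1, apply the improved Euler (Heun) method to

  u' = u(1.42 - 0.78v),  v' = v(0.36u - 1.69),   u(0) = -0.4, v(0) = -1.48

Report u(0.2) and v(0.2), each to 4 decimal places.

-0.6413, -1.0199

Heun on (u,v): k1 = f(s_n, state_n); k2 = f(s_n + h, state_n + h·k1); state_{n+1} = state_n + (h/2)·(k1 + k2).
0.000000: (-0.400000, -1.480000)
  k1 = (-1.029760, 2.714320)
  predictor → (-0.502976, -1.208568)
  k2 = (-1.188373, 2.261317)
  → (-0.510907, -1.231218)
0.100000: (-0.510907, -1.231218)
  k1 = (-1.216137, 2.307212)
  predictor → (-0.632520, -1.000497)
  k2 = (-1.391790, 1.918660)
  → (-0.641303, -1.019925)
(u(0.2), v(0.2)) ≈ (-0.6413, -1.0199)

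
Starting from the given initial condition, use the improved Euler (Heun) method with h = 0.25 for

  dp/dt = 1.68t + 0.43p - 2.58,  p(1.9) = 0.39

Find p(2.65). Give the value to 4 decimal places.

Heun: k1 = f(t_n, p_n); k2 = f(t_n + h, p_n + h·k1); p_{n+1} = p_n + (h/2)·(k1 + k2).
t=1.900000, p=0.390000:
  k1 = f(1.900000, 0.390000) = 0.779700
  k2 = f(2.150000, 0.584925) = 1.283518
  p ← 0.390000 + (0.25/2)·(0.779700 + 1.283518) = 0.647902
t=2.150000, p=0.647902:
  k1 = f(2.150000, 0.647902) = 1.310598
  k2 = f(2.400000, 0.975552) = 1.871487
  p ← 0.647902 + (0.25/2)·(1.310598 + 1.871487) = 1.045663
t=2.400000, p=1.045663:
  k1 = f(2.400000, 1.045663) = 1.901635
  k2 = f(2.650000, 1.521072) = 2.526061
  p ← 1.045663 + (0.25/2)·(1.901635 + 2.526061) = 1.599125
p(2.65) ≈ 1.5991

1.5991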